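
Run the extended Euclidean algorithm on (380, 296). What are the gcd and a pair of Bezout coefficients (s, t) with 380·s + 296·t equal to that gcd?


Euclidean algorithm on (380, 296) — divide until remainder is 0:
  380 = 1 · 296 + 84
  296 = 3 · 84 + 44
  84 = 1 · 44 + 40
  44 = 1 · 40 + 4
  40 = 10 · 4 + 0
gcd(380, 296) = 4.
Track Bezout coefficients alongside the remainders: start with r₀ = 380 = a·1 + b·0 (s = 1, t = 0) and r₁ = 296 = a·0 + b·1 (s = 0, t = 1); each new remainder r_{k+1} = r_{k-1} − q_k·r_k inherits s_{k+1} = s_{k-1} − q_k·s_k, t_{k+1} = t_{k-1} − q_k·t_k, so r_k = a·s_k + b·t_k at every step:
  q = 1: r = 84, s = 1 − 1·0 = 1, t = 0 − 1·1 = -1  (check: 380·1 + 296·(-1) = 84)
  q = 3: r = 44, s = 0 − 3·1 = -3, t = 1 − 3·(-1) = 4  (check: 380·(-3) + 296·4 = 44)
  q = 1: r = 40, s = 1 − 1·(-3) = 4, t = -1 − 1·4 = -5  (check: 380·4 + 296·(-5) = 40)
  q = 1: r = 4, s = -3 − 1·4 = -7, t = 4 − 1·(-5) = 9  (check: 380·(-7) + 296·9 = 4)
The row with r = 4 (the gcd) gives the Bezout coefficients s = -7, t = 9.
Result: 380 · (-7) + 296 · (9) = 4.

gcd(380, 296) = 4; s = -7, t = 9 (check: 380·(-7) + 296·9 = 4).


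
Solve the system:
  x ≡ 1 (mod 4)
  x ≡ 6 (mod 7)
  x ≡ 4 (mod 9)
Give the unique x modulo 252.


Moduli 4, 7, 9 are pairwise coprime; by CRT there is a unique solution modulo M = 4 · 7 · 9 = 252.
Solve pairwise, accumulating the modulus:
  Start with x ≡ 1 (mod 4).
  Combine with x ≡ 6 (mod 7): since gcd(4, 7) = 1, we get a unique residue mod 28.
    Write x = 1 + 4·t and substitute into x ≡ 6 (mod 7): 4·t ≡ 6 − 1 = 5 (mod 7).
    The inverse of 4 mod 7 is 2 (since 4·2 = 8 = 1·7 + 1), so t ≡ 2·5 = 10 ≡ 3 (mod 7).
    Then x = 1 + 4·3 = 13, valid modulo lcm(4, 7) = 28: x ≡ 13 (mod 28).
  Combine with x ≡ 4 (mod 9): since gcd(28, 9) = 1, we get a unique residue mod 252.
    Write x = 13 + 28·t and substitute into x ≡ 4 (mod 9): 28·t ≡ 4 − 13 = -9 (mod 9).
    Reduce coefficients mod 9: 1·t ≡ 0 (mod 9).
    So t ≡ 0 (mod 9).
    Then x = 13 + 28·0 = 13, valid modulo lcm(28, 9) = 252: x ≡ 13 (mod 252).
Verify: 13 mod 4 = 1 ✓, 13 mod 7 = 6 ✓, 13 mod 9 = 4 ✓.

x ≡ 13 (mod 252).


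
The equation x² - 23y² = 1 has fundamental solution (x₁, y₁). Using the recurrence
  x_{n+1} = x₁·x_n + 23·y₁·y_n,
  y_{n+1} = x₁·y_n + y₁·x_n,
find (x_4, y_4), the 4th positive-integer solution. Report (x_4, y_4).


Step 1: Find the fundamental solution (x₁, y₁) of x² - 23y² = 1.
  Expand √23 as a continued fraction. a₀ = ⌊√23⌋ = 4; iterate m_{k+1} = d_k·a_k − m_k, d_{k+1} = (23 − m_{k+1}²)/d_k, a_{k+1} = ⌊(a₀ + m_{k+1})/d_{k+1}⌋ (starting m₀ = 0, d₀ = 1), with convergents p_k = a_k·p_{k-1} + p_{k-2}, q_k = a_k·q_{k-1} + q_{k-2} (p₋₁ = 1, q₋₁ = 0):
  k = 0: a₀ = 4; p₀/q₀ = 4/1; p₀² − 23·q₀² = 16 − 23 = -7.
  k = 1: m = 4, d = 7, a = ⌊(4 + 4)/7⌋ = 1; p/q = (1·4 + 1)/(1·1 + 0) = 5/1; p² − 23·q² = 25 − 23 = 2.
  k = 2: m = 3, d = 2, a = ⌊(4 + 3)/2⌋ = 3; p/q = (3·5 + 4)/(3·1 + 1) = 19/4; p² − 23·q² = 361 − 368 = -7.
  k = 3: m = 3, d = 7, a = ⌊(4 + 3)/7⌋ = 1; p/q = (1·19 + 5)/(1·4 + 1) = 24/5; p² − 23·q² = 576 − 575 = 1.
  The first convergent with p² − 23·q² = 1 gives the fundamental solution (x₁, y₁) = (24, 5).
Step 2: Apply the recurrence (x_{n+1}, y_{n+1}) = (x₁x_n + 23y₁y_n, x₁y_n + y₁x_n) repeatedly.
  From (x_1, y_1) = (24, 5): x_2 = 24·24 + 23·5·5 = 1151; y_2 = 24·5 + 5·24 = 240.
  From (x_2, y_2) = (1151, 240): x_3 = 24·1151 + 23·5·240 = 55224; y_3 = 24·240 + 5·1151 = 11515.
  From (x_3, y_3) = (55224, 11515): x_4 = 24·55224 + 23·5·11515 = 2649601; y_4 = 24·11515 + 5·55224 = 552480.
Step 3: Verify x_4² - 23·y_4² = 7020385459201 - 7020385459200 = 1 (should be 1). ✓

(x_1, y_1) = (24, 5); (x_4, y_4) = (2649601, 552480).


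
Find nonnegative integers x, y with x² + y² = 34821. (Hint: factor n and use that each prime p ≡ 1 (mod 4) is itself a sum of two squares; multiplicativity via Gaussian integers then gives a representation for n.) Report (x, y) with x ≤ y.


Step 1: Factor n = 34821 = 3^2 · 53 · 73.
Step 2: Check the mod-4 condition on each prime factor: 3 ≡ 3 (mod 4), exponent 2 (must be even); 53 ≡ 1 (mod 4), exponent 1; 73 ≡ 1 (mod 4), exponent 1.
All primes ≡ 3 (mod 4) appear to even exponent (or don't appear), so by the two-squares theorem n IS expressible as a sum of two squares.
Step 3: Build a representation. Group n = k² · m with k = 3 and m = 53 · 73 = 3869 (a product of primes ≡ 1 (mod 4)); a representation of m scales to one of n via (k·x)² + (k·y)² = k²(x² + y²). Each prime p ≡ 1 (mod 4) is itself a sum of two squares; find a² by testing p − a² for a perfect square:
  53: 53 − 1² = 52, 53 − 2² = 49 = 7² ⇒ 53 = 2² + 7².
  73: 73 − 1² = 72, 73 − 2² = 69, 73 − 3² = 64 = 8² ⇒ 73 = 3² + 8².
  Combine using the Brahmagupta–Fibonacci identity (a² + b²)(c² + d²) = (ac − bd)² + (ad + bc)² = (ac + bd)² + (ad − bc)²:
  53 · 73 = 3869: from (2² + 7²)(3² + 8²), take (2·3 − 7·8, 2·8 + 7·3) = (6 − 56, 16 + 21) = (-50, 37); dropping signs (only squares matter) gives (50, 37); check 50² + 37² = 2500 + 1369 = 3869 ✓.
  Scale by k = 3: (3·50, 3·37) = (150, 111).
Step 4: Order so x ≤ y and verify: 111² + 150² = 12321 + 22500 = 34821 = n. ✓

n = 34821 = 111² + 150² (one valid representation with x ≤ y).


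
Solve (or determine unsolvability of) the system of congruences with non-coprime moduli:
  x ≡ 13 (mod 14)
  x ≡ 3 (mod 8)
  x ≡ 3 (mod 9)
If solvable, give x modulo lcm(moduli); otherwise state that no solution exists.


Moduli 14, 8, 9 are not pairwise coprime, so CRT works modulo lcm(m_i) when all pairwise compatibility conditions hold.
Pairwise compatibility: gcd(m_i, m_j) must divide a_i - a_j for every pair.
Merge one congruence at a time:
  Start: x ≡ 13 (mod 14).
  Combine with x ≡ 3 (mod 8): gcd(14, 8) = 2; 3 - 13 = -10, which IS divisible by 2, so compatible.
    Write x = 13 + 14·t and substitute into x ≡ 3 (mod 8): 14·t ≡ 3 − 13 = -10 (mod 8).
    Divide the congruence (and modulus) by g = 2: 7·t ≡ -5 (mod 4).
    Reduce coefficients mod 4: 3·t ≡ 3 (mod 4).
    The inverse of 3 mod 4 is 3 (since 3·3 = 9 = 2·4 + 1), so t ≡ 3·3 = 9 ≡ 1 (mod 4).
    Then x = 13 + 14·1 = 27, valid modulo lcm(14, 8) = 56: x ≡ 27 (mod 56).
  Combine with x ≡ 3 (mod 9): gcd(56, 9) = 1; 3 - 27 = -24, which IS divisible by 1, so compatible.
    Write x = 27 + 56·t and substitute into x ≡ 3 (mod 9): 56·t ≡ 3 − 27 = -24 (mod 9).
    Reduce coefficients mod 9: 2·t ≡ 3 (mod 9).
    The inverse of 2 mod 9 is 5 (since 2·5 = 10 = 1·9 + 1), so t ≡ 5·3 = 15 ≡ 6 (mod 9).
    Then x = 27 + 56·6 = 363, valid modulo lcm(56, 9) = 504: x ≡ 363 (mod 504).
Verify: 363 mod 14 = 13, 363 mod 8 = 3, 363 mod 9 = 3.

x ≡ 363 (mod 504).


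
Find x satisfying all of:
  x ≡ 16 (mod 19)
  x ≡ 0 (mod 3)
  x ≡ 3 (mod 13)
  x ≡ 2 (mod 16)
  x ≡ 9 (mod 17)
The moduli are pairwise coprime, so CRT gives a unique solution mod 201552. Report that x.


Product of moduli M = 19 · 3 · 13 · 16 · 17 = 201552.
Merge one congruence at a time:
  Start: x ≡ 16 (mod 19).
  Combine with x ≡ 0 (mod 3); new modulus lcm = 57.
    Write x = 16 + 19·t and substitute into x ≡ 0 (mod 3): 19·t ≡ 0 − 16 = -16 (mod 3).
    Reduce coefficients mod 3: 1·t ≡ 2 (mod 3).
    So t ≡ 2 (mod 3).
    Then x = 16 + 19·2 = 54, valid modulo lcm(19, 3) = 57: x ≡ 54 (mod 57).
  Combine with x ≡ 3 (mod 13); new modulus lcm = 741.
    Write x = 54 + 57·t and substitute into x ≡ 3 (mod 13): 57·t ≡ 3 − 54 = -51 (mod 13).
    Reduce coefficients mod 13: 5·t ≡ 1 (mod 13).
    The inverse of 5 mod 13 is 8 (since 5·8 = 40 = 3·13 + 1), so t ≡ 8·1 = 8 ≡ 8 (mod 13).
    Then x = 54 + 57·8 = 510, valid modulo lcm(57, 13) = 741: x ≡ 510 (mod 741).
  Combine with x ≡ 2 (mod 16); new modulus lcm = 11856.
    Write x = 510 + 741·t and substitute into x ≡ 2 (mod 16): 741·t ≡ 2 − 510 = -508 (mod 16).
    Reduce coefficients mod 16: 5·t ≡ 4 (mod 16).
    The inverse of 5 mod 16 is 13 (since 5·13 = 65 = 4·16 + 1), so t ≡ 13·4 = 52 ≡ 4 (mod 16).
    Then x = 510 + 741·4 = 3474, valid modulo lcm(741, 16) = 11856: x ≡ 3474 (mod 11856).
  Combine with x ≡ 9 (mod 17); new modulus lcm = 201552.
    Write x = 3474 + 11856·t and substitute into x ≡ 9 (mod 17): 11856·t ≡ 9 − 3474 = -3465 (mod 17).
    Reduce coefficients mod 17: 7·t ≡ 3 (mod 17).
    The inverse of 7 mod 17 is 5 (since 7·5 = 35 = 2·17 + 1), so t ≡ 5·3 = 15 ≡ 15 (mod 17).
    Then x = 3474 + 11856·15 = 181314, valid modulo lcm(11856, 17) = 201552: x ≡ 181314 (mod 201552).
Verify against each original: 181314 mod 19 = 16, 181314 mod 3 = 0, 181314 mod 13 = 3, 181314 mod 16 = 2, 181314 mod 17 = 9.

x ≡ 181314 (mod 201552).


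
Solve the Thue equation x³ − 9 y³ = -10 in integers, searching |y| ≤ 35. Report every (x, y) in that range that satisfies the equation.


The equation is x³ - 9y³ = -10. For fixed y, x³ = 9·y³ − 10, so a solution requires the RHS to be a perfect cube.
Strategy: iterate y from -35 to 35, compute RHS = 9·y³ − 10, and check whether it is a (positive or negative) perfect cube.
Check small values of y:
  y = 0: RHS = -10 is not a perfect cube.
  y = 1: RHS = -1 = (-1)³ ⇒ x = -1 works.
  y = -1: RHS = -19 is not a perfect cube.
  y = 2: RHS = 62 is not a perfect cube.
  y = -2: RHS = -82 is not a perfect cube.
  y = 3: RHS = 233 is not a perfect cube.
  y = -3: RHS = -253 is not a perfect cube.
Continuing the search up to |y| = 35 finds no further solutions beyond those listed.
Collected solutions: (-1, 1).

Solutions (with |y| ≤ 35): (-1, 1).


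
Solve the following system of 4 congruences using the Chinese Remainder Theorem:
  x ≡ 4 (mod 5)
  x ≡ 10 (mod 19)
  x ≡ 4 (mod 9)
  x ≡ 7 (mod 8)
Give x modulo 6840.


Product of moduli M = 5 · 19 · 9 · 8 = 6840.
Merge one congruence at a time:
  Start: x ≡ 4 (mod 5).
  Combine with x ≡ 10 (mod 19); new modulus lcm = 95.
    Write x = 4 + 5·t and substitute into x ≡ 10 (mod 19): 5·t ≡ 10 − 4 = 6 (mod 19).
    The inverse of 5 mod 19 is 4 (since 5·4 = 20 = 1·19 + 1), so t ≡ 4·6 = 24 ≡ 5 (mod 19).
    Then x = 4 + 5·5 = 29, valid modulo lcm(5, 19) = 95: x ≡ 29 (mod 95).
  Combine with x ≡ 4 (mod 9); new modulus lcm = 855.
    Write x = 29 + 95·t and substitute into x ≡ 4 (mod 9): 95·t ≡ 4 − 29 = -25 (mod 9).
    Reduce coefficients mod 9: 5·t ≡ 2 (mod 9).
    The inverse of 5 mod 9 is 2 (since 5·2 = 10 = 1·9 + 1), so t ≡ 2·2 = 4 ≡ 4 (mod 9).
    Then x = 29 + 95·4 = 409, valid modulo lcm(95, 9) = 855: x ≡ 409 (mod 855).
  Combine with x ≡ 7 (mod 8); new modulus lcm = 6840.
    Write x = 409 + 855·t and substitute into x ≡ 7 (mod 8): 855·t ≡ 7 − 409 = -402 (mod 8).
    Reduce coefficients mod 8: 7·t ≡ 6 (mod 8).
    The inverse of 7 mod 8 is 7 (since 7·7 = 49 = 6·8 + 1), so t ≡ 7·6 = 42 ≡ 2 (mod 8).
    Then x = 409 + 855·2 = 2119, valid modulo lcm(855, 8) = 6840: x ≡ 2119 (mod 6840).
Verify against each original: 2119 mod 5 = 4, 2119 mod 19 = 10, 2119 mod 9 = 4, 2119 mod 8 = 7.

x ≡ 2119 (mod 6840).


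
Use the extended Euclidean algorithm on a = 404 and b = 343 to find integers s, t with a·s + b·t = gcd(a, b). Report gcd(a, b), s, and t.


Euclidean algorithm on (404, 343) — divide until remainder is 0:
  404 = 1 · 343 + 61
  343 = 5 · 61 + 38
  61 = 1 · 38 + 23
  38 = 1 · 23 + 15
  23 = 1 · 15 + 8
  15 = 1 · 8 + 7
  8 = 1 · 7 + 1
  7 = 7 · 1 + 0
gcd(404, 343) = 1.
Track Bezout coefficients alongside the remainders: start with r₀ = 404 = a·1 + b·0 (s = 1, t = 0) and r₁ = 343 = a·0 + b·1 (s = 0, t = 1); each new remainder r_{k+1} = r_{k-1} − q_k·r_k inherits s_{k+1} = s_{k-1} − q_k·s_k, t_{k+1} = t_{k-1} − q_k·t_k, so r_k = a·s_k + b·t_k at every step:
  q = 1: r = 61, s = 1 − 1·0 = 1, t = 0 − 1·1 = -1  (check: 404·1 + 343·(-1) = 61)
  q = 5: r = 38, s = 0 − 5·1 = -5, t = 1 − 5·(-1) = 6  (check: 404·(-5) + 343·6 = 38)
  q = 1: r = 23, s = 1 − 1·(-5) = 6, t = -1 − 1·6 = -7  (check: 404·6 + 343·(-7) = 23)
  q = 1: r = 15, s = -5 − 1·6 = -11, t = 6 − 1·(-7) = 13  (check: 404·(-11) + 343·13 = 15)
  q = 1: r = 8, s = 6 − 1·(-11) = 17, t = -7 − 1·13 = -20  (check: 404·17 + 343·(-20) = 8)
  q = 1: r = 7, s = -11 − 1·17 = -28, t = 13 − 1·(-20) = 33  (check: 404·(-28) + 343·33 = 7)
  q = 1: r = 1, s = 17 − 1·(-28) = 45, t = -20 − 1·33 = -53  (check: 404·45 + 343·(-53) = 1)
The row with r = 1 (the gcd) gives the Bezout coefficients s = 45, t = -53.
Result: 404 · (45) + 343 · (-53) = 1.

gcd(404, 343) = 1; s = 45, t = -53 (check: 404·45 + 343·(-53) = 1).


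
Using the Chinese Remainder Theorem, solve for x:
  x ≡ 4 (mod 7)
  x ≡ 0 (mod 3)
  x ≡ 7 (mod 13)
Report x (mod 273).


Moduli 7, 3, 13 are pairwise coprime; by CRT there is a unique solution modulo M = 7 · 3 · 13 = 273.
Solve pairwise, accumulating the modulus:
  Start with x ≡ 4 (mod 7).
  Combine with x ≡ 0 (mod 3): since gcd(7, 3) = 1, we get a unique residue mod 21.
    Write x = 4 + 7·t and substitute into x ≡ 0 (mod 3): 7·t ≡ 0 − 4 = -4 (mod 3).
    Reduce coefficients mod 3: 1·t ≡ 2 (mod 3).
    So t ≡ 2 (mod 3).
    Then x = 4 + 7·2 = 18, valid modulo lcm(7, 3) = 21: x ≡ 18 (mod 21).
  Combine with x ≡ 7 (mod 13): since gcd(21, 13) = 1, we get a unique residue mod 273.
    Write x = 18 + 21·t and substitute into x ≡ 7 (mod 13): 21·t ≡ 7 − 18 = -11 (mod 13).
    Reduce coefficients mod 13: 8·t ≡ 2 (mod 13).
    The inverse of 8 mod 13 is 5 (since 8·5 = 40 = 3·13 + 1), so t ≡ 5·2 = 10 ≡ 10 (mod 13).
    Then x = 18 + 21·10 = 228, valid modulo lcm(21, 13) = 273: x ≡ 228 (mod 273).
Verify: 228 mod 7 = 4 ✓, 228 mod 3 = 0 ✓, 228 mod 13 = 7 ✓.

x ≡ 228 (mod 273).


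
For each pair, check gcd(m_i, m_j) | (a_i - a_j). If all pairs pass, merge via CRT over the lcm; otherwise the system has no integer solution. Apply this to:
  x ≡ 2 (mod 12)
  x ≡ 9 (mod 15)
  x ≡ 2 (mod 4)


Moduli 12, 15, 4 are not pairwise coprime, so CRT works modulo lcm(m_i) when all pairwise compatibility conditions hold.
Pairwise compatibility: gcd(m_i, m_j) must divide a_i - a_j for every pair.
Merge one congruence at a time:
  Start: x ≡ 2 (mod 12).
  Combine with x ≡ 9 (mod 15): gcd(12, 15) = 3, and 9 - 2 = 7 is NOT divisible by 3.
    ⇒ system is inconsistent (no integer solution).

No solution (the system is inconsistent).


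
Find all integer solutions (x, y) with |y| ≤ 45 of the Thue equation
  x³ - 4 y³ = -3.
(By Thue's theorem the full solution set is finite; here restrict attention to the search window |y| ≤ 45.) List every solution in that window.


The equation is x³ - 4y³ = -3. For fixed y, x³ = 4·y³ − 3, so a solution requires the RHS to be a perfect cube.
Strategy: iterate y from -45 to 45, compute RHS = 4·y³ − 3, and check whether it is a (positive or negative) perfect cube.
Check small values of y:
  y = 0: RHS = -3 is not a perfect cube.
  y = 1: RHS = 1 = (1)³ ⇒ x = 1 works.
  y = -1: RHS = -7 is not a perfect cube.
  y = 2: RHS = 29 is not a perfect cube.
  y = -2: RHS = -35 is not a perfect cube.
  y = 3: RHS = 105 is not a perfect cube.
  y = -3: RHS = -111 is not a perfect cube.
Continuing the search up to |y| = 45 finds no further solutions beyond those listed.
Collected solutions: (1, 1).

Solutions (with |y| ≤ 45): (1, 1).


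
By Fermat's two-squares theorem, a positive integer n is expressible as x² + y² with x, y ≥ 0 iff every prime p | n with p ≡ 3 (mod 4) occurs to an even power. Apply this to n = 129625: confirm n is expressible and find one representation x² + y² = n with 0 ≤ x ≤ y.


Step 1: Factor n = 129625 = 5^3 · 17 · 61.
Step 2: Check the mod-4 condition on each prime factor: 5 ≡ 1 (mod 4), exponent 3; 17 ≡ 1 (mod 4), exponent 1; 61 ≡ 1 (mod 4), exponent 1.
All primes ≡ 3 (mod 4) appear to even exponent (or don't appear), so by the two-squares theorem n IS expressible as a sum of two squares.
Step 3: Build a representation. Group n = k² · m with k = 5 and m = 5 · 17 · 61 = 5185 (a product of primes ≡ 1 (mod 4)); a representation of m scales to one of n via (k·x)² + (k·y)² = k²(x² + y²). Each prime p ≡ 1 (mod 4) is itself a sum of two squares; find a² by testing p − a² for a perfect square:
  5: 5 − 1² = 4 = 2² ⇒ 5 = 1² + 2².
  17: 17 − 1² = 16 = 4² ⇒ 17 = 1² + 4².
  61: 61 − 1² = 60, 61 − 2² = 57, 61 − 3² = 52, 61 − 4² = 45, 61 − 5² = 36 = 6² ⇒ 61 = 5² + 6².
  Combine using the Brahmagupta–Fibonacci identity (a² + b²)(c² + d²) = (ac − bd)² + (ad + bc)² = (ac + bd)² + (ad − bc)²:
  5 · 17 = 85: from (1² + 2²)(1² + 4²), take (1·1 − 2·4, 1·4 + 2·1) = (1 − 8, 4 + 2) = (-7, 6); dropping signs (only squares matter) gives (7, 6); check 7² + 6² = 49 + 36 = 85 ✓.
  85 · 61 = 5185: from (7² + 6²)(5² + 6²), take (7·5 − 6·6, 7·6 + 6·5) = (35 − 36, 42 + 30) = (-1, 72); dropping signs (only squares matter) gives (1, 72); check 1² + 72² = 1 + 5184 = 5185 ✓.
  Scale by k = 5: (5·1, 5·72) = (5, 360).
Step 4: Order so x ≤ y and verify: 5² + 360² = 25 + 129600 = 129625 = n. ✓

n = 129625 = 5² + 360² (one valid representation with x ≤ y).


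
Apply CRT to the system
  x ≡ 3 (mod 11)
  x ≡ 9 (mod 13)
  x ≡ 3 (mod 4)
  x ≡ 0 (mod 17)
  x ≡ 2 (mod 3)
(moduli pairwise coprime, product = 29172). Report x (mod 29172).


Product of moduli M = 11 · 13 · 4 · 17 · 3 = 29172.
Merge one congruence at a time:
  Start: x ≡ 3 (mod 11).
  Combine with x ≡ 9 (mod 13); new modulus lcm = 143.
    Write x = 3 + 11·t and substitute into x ≡ 9 (mod 13): 11·t ≡ 9 − 3 = 6 (mod 13).
    The inverse of 11 mod 13 is 6 (since 11·6 = 66 = 5·13 + 1), so t ≡ 6·6 = 36 ≡ 10 (mod 13).
    Then x = 3 + 11·10 = 113, valid modulo lcm(11, 13) = 143: x ≡ 113 (mod 143).
  Combine with x ≡ 3 (mod 4); new modulus lcm = 572.
    Write x = 113 + 143·t and substitute into x ≡ 3 (mod 4): 143·t ≡ 3 − 113 = -110 (mod 4).
    Reduce coefficients mod 4: 3·t ≡ 2 (mod 4).
    The inverse of 3 mod 4 is 3 (since 3·3 = 9 = 2·4 + 1), so t ≡ 3·2 = 6 ≡ 2 (mod 4).
    Then x = 113 + 143·2 = 399, valid modulo lcm(143, 4) = 572: x ≡ 399 (mod 572).
  Combine with x ≡ 0 (mod 17); new modulus lcm = 9724.
    Write x = 399 + 572·t and substitute into x ≡ 0 (mod 17): 572·t ≡ 0 − 399 = -399 (mod 17).
    Reduce coefficients mod 17: 11·t ≡ 9 (mod 17).
    The inverse of 11 mod 17 is 14 (since 11·14 = 154 = 9·17 + 1), so t ≡ 14·9 = 126 ≡ 7 (mod 17).
    Then x = 399 + 572·7 = 4403, valid modulo lcm(572, 17) = 9724: x ≡ 4403 (mod 9724).
  Combine with x ≡ 2 (mod 3); new modulus lcm = 29172.
    Write x = 4403 + 9724·t and substitute into x ≡ 2 (mod 3): 9724·t ≡ 2 − 4403 = -4401 (mod 3).
    Reduce coefficients mod 3: 1·t ≡ 0 (mod 3).
    So t ≡ 0 (mod 3).
    Then x = 4403 + 9724·0 = 4403, valid modulo lcm(9724, 3) = 29172: x ≡ 4403 (mod 29172).
Verify against each original: 4403 mod 11 = 3, 4403 mod 13 = 9, 4403 mod 4 = 3, 4403 mod 17 = 0, 4403 mod 3 = 2.

x ≡ 4403 (mod 29172).


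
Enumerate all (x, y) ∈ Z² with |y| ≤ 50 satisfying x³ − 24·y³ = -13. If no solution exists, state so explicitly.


The equation is x³ - 24y³ = -13. For fixed y, x³ = 24·y³ − 13, so a solution requires the RHS to be a perfect cube.
Strategy: iterate y from -50 to 50, compute RHS = 24·y³ − 13, and check whether it is a (positive or negative) perfect cube.
Check small values of y:
  y = 0: RHS = -13 is not a perfect cube.
  y = 1: RHS = 11 is not a perfect cube.
  y = -1: RHS = -37 is not a perfect cube.
  y = 2: RHS = 179 is not a perfect cube.
  y = -2: RHS = -205 is not a perfect cube.
  y = 3: RHS = 635 is not a perfect cube.
  y = -3: RHS = -661 is not a perfect cube.
Continuing the search up to |y| = 50 finds no solutions either.
No (x, y) in the scanned range satisfies the equation.

No integer solutions with |y| ≤ 50.


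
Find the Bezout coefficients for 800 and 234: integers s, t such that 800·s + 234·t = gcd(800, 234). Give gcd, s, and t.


Euclidean algorithm on (800, 234) — divide until remainder is 0:
  800 = 3 · 234 + 98
  234 = 2 · 98 + 38
  98 = 2 · 38 + 22
  38 = 1 · 22 + 16
  22 = 1 · 16 + 6
  16 = 2 · 6 + 4
  6 = 1 · 4 + 2
  4 = 2 · 2 + 0
gcd(800, 234) = 2.
Track Bezout coefficients alongside the remainders: start with r₀ = 800 = a·1 + b·0 (s = 1, t = 0) and r₁ = 234 = a·0 + b·1 (s = 0, t = 1); each new remainder r_{k+1} = r_{k-1} − q_k·r_k inherits s_{k+1} = s_{k-1} − q_k·s_k, t_{k+1} = t_{k-1} − q_k·t_k, so r_k = a·s_k + b·t_k at every step:
  q = 3: r = 98, s = 1 − 3·0 = 1, t = 0 − 3·1 = -3  (check: 800·1 + 234·(-3) = 98)
  q = 2: r = 38, s = 0 − 2·1 = -2, t = 1 − 2·(-3) = 7  (check: 800·(-2) + 234·7 = 38)
  q = 2: r = 22, s = 1 − 2·(-2) = 5, t = -3 − 2·7 = -17  (check: 800·5 + 234·(-17) = 22)
  q = 1: r = 16, s = -2 − 1·5 = -7, t = 7 − 1·(-17) = 24  (check: 800·(-7) + 234·24 = 16)
  q = 1: r = 6, s = 5 − 1·(-7) = 12, t = -17 − 1·24 = -41  (check: 800·12 + 234·(-41) = 6)
  q = 2: r = 4, s = -7 − 2·12 = -31, t = 24 − 2·(-41) = 106  (check: 800·(-31) + 234·106 = 4)
  q = 1: r = 2, s = 12 − 1·(-31) = 43, t = -41 − 1·106 = -147  (check: 800·43 + 234·(-147) = 2)
The row with r = 2 (the gcd) gives the Bezout coefficients s = 43, t = -147.
Result: 800 · (43) + 234 · (-147) = 2.

gcd(800, 234) = 2; s = 43, t = -147 (check: 800·43 + 234·(-147) = 2).


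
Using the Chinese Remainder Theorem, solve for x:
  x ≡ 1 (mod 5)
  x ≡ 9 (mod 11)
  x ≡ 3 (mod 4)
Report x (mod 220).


Moduli 5, 11, 4 are pairwise coprime; by CRT there is a unique solution modulo M = 5 · 11 · 4 = 220.
Solve pairwise, accumulating the modulus:
  Start with x ≡ 1 (mod 5).
  Combine with x ≡ 9 (mod 11): since gcd(5, 11) = 1, we get a unique residue mod 55.
    Write x = 1 + 5·t and substitute into x ≡ 9 (mod 11): 5·t ≡ 9 − 1 = 8 (mod 11).
    The inverse of 5 mod 11 is 9 (since 5·9 = 45 = 4·11 + 1), so t ≡ 9·8 = 72 ≡ 6 (mod 11).
    Then x = 1 + 5·6 = 31, valid modulo lcm(5, 11) = 55: x ≡ 31 (mod 55).
  Combine with x ≡ 3 (mod 4): since gcd(55, 4) = 1, we get a unique residue mod 220.
    Write x = 31 + 55·t and substitute into x ≡ 3 (mod 4): 55·t ≡ 3 − 31 = -28 (mod 4).
    Reduce coefficients mod 4: 3·t ≡ 0 (mod 4).
    The inverse of 3 mod 4 is 3 (since 3·3 = 9 = 2·4 + 1), so t ≡ 3·0 = 0 ≡ 0 (mod 4).
    Then x = 31 + 55·0 = 31, valid modulo lcm(55, 4) = 220: x ≡ 31 (mod 220).
Verify: 31 mod 5 = 1 ✓, 31 mod 11 = 9 ✓, 31 mod 4 = 3 ✓.

x ≡ 31 (mod 220).


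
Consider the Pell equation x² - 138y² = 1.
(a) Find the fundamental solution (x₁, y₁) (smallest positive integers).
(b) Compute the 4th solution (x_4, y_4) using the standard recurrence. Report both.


Step 1: Find the fundamental solution (x₁, y₁) of x² - 138y² = 1.
  Expand √138 as a continued fraction. a₀ = ⌊√138⌋ = 11; iterate m_{k+1} = d_k·a_k − m_k, d_{k+1} = (138 − m_{k+1}²)/d_k, a_{k+1} = ⌊(a₀ + m_{k+1})/d_{k+1}⌋ (starting m₀ = 0, d₀ = 1), with convergents p_k = a_k·p_{k-1} + p_{k-2}, q_k = a_k·q_{k-1} + q_{k-2} (p₋₁ = 1, q₋₁ = 0):
  k = 0: a₀ = 11; p₀/q₀ = 11/1; p₀² − 138·q₀² = 121 − 138 = -17.
  k = 1: m = 11, d = 17, a = ⌊(11 + 11)/17⌋ = 1; p/q = (1·11 + 1)/(1·1 + 0) = 12/1; p² − 138·q² = 144 − 138 = 6.
  k = 2: m = 6, d = 6, a = ⌊(11 + 6)/6⌋ = 2; p/q = (2·12 + 11)/(2·1 + 1) = 35/3; p² − 138·q² = 1225 − 1242 = -17.
  k = 3: m = 6, d = 17, a = ⌊(11 + 6)/17⌋ = 1; p/q = (1·35 + 12)/(1·3 + 1) = 47/4; p² − 138·q² = 2209 − 2208 = 1.
  The first convergent with p² − 138·q² = 1 gives the fundamental solution (x₁, y₁) = (47, 4).
Step 2: Apply the recurrence (x_{n+1}, y_{n+1}) = (x₁x_n + 138y₁y_n, x₁y_n + y₁x_n) repeatedly.
  From (x_1, y_1) = (47, 4): x_2 = 47·47 + 138·4·4 = 4417; y_2 = 47·4 + 4·47 = 376.
  From (x_2, y_2) = (4417, 376): x_3 = 47·4417 + 138·4·376 = 415151; y_3 = 47·376 + 4·4417 = 35340.
  From (x_3, y_3) = (415151, 35340): x_4 = 47·415151 + 138·4·35340 = 39019777; y_4 = 47·35340 + 4·415151 = 3321584.
Step 3: Verify x_4² - 138·y_4² = 1522542997129729 - 1522542997129728 = 1 (should be 1). ✓

(x_1, y_1) = (47, 4); (x_4, y_4) = (39019777, 3321584).


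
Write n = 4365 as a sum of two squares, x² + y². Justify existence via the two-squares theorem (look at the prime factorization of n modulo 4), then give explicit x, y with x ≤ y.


Step 1: Factor n = 4365 = 3^2 · 5 · 97.
Step 2: Check the mod-4 condition on each prime factor: 3 ≡ 3 (mod 4), exponent 2 (must be even); 5 ≡ 1 (mod 4), exponent 1; 97 ≡ 1 (mod 4), exponent 1.
All primes ≡ 3 (mod 4) appear to even exponent (or don't appear), so by the two-squares theorem n IS expressible as a sum of two squares.
Step 3: Build a representation. Group n = k² · m with k = 3 and m = 5 · 97 = 485 (a product of primes ≡ 1 (mod 4)); a representation of m scales to one of n via (k·x)² + (k·y)² = k²(x² + y²). Each prime p ≡ 1 (mod 4) is itself a sum of two squares; find a² by testing p − a² for a perfect square:
  5: 5 − 1² = 4 = 2² ⇒ 5 = 1² + 2².
  97: 97 − 1² = 96, 97 − 2² = 93, 97 − 3² = 88, 97 − 4² = 81 = 9² ⇒ 97 = 4² + 9².
  Combine using the Brahmagupta–Fibonacci identity (a² + b²)(c² + d²) = (ac − bd)² + (ad + bc)² = (ac + bd)² + (ad − bc)²:
  5 · 97 = 485: from (1² + 2²)(4² + 9²), take (1·4 − 2·9, 1·9 + 2·4) = (4 − 18, 9 + 8) = (-14, 17); dropping signs (only squares matter) gives (14, 17); check 14² + 17² = 196 + 289 = 485 ✓.
  Scale by k = 3: (3·14, 3·17) = (42, 51).
Step 4: Order so x ≤ y and verify: 42² + 51² = 1764 + 2601 = 4365 = n. ✓

n = 4365 = 42² + 51² (one valid representation with x ≤ y).


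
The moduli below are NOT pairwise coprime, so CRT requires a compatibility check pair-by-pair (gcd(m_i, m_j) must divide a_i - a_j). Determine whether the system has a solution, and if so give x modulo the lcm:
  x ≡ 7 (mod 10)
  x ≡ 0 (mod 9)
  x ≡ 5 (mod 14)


Moduli 10, 9, 14 are not pairwise coprime, so CRT works modulo lcm(m_i) when all pairwise compatibility conditions hold.
Pairwise compatibility: gcd(m_i, m_j) must divide a_i - a_j for every pair.
Merge one congruence at a time:
  Start: x ≡ 7 (mod 10).
  Combine with x ≡ 0 (mod 9): gcd(10, 9) = 1; 0 - 7 = -7, which IS divisible by 1, so compatible.
    Write x = 7 + 10·t and substitute into x ≡ 0 (mod 9): 10·t ≡ 0 − 7 = -7 (mod 9).
    Reduce coefficients mod 9: 1·t ≡ 2 (mod 9).
    So t ≡ 2 (mod 9).
    Then x = 7 + 10·2 = 27, valid modulo lcm(10, 9) = 90: x ≡ 27 (mod 90).
  Combine with x ≡ 5 (mod 14): gcd(90, 14) = 2; 5 - 27 = -22, which IS divisible by 2, so compatible.
    Write x = 27 + 90·t and substitute into x ≡ 5 (mod 14): 90·t ≡ 5 − 27 = -22 (mod 14).
    Divide the congruence (and modulus) by g = 2: 45·t ≡ -11 (mod 7).
    Reduce coefficients mod 7: 3·t ≡ 3 (mod 7).
    The inverse of 3 mod 7 is 5 (since 3·5 = 15 = 2·7 + 1), so t ≡ 5·3 = 15 ≡ 1 (mod 7).
    Then x = 27 + 90·1 = 117, valid modulo lcm(90, 14) = 630: x ≡ 117 (mod 630).
Verify: 117 mod 10 = 7, 117 mod 9 = 0, 117 mod 14 = 5.

x ≡ 117 (mod 630).


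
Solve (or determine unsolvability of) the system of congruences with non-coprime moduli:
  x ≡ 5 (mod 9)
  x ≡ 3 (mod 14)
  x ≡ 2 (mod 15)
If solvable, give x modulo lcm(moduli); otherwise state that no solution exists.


Moduli 9, 14, 15 are not pairwise coprime, so CRT works modulo lcm(m_i) when all pairwise compatibility conditions hold.
Pairwise compatibility: gcd(m_i, m_j) must divide a_i - a_j for every pair.
Merge one congruence at a time:
  Start: x ≡ 5 (mod 9).
  Combine with x ≡ 3 (mod 14): gcd(9, 14) = 1; 3 - 5 = -2, which IS divisible by 1, so compatible.
    Write x = 5 + 9·t and substitute into x ≡ 3 (mod 14): 9·t ≡ 3 − 5 = -2 (mod 14).
    Reduce coefficients mod 14: 9·t ≡ 12 (mod 14).
    The inverse of 9 mod 14 is 11 (since 9·11 = 99 = 7·14 + 1), so t ≡ 11·12 = 132 ≡ 6 (mod 14).
    Then x = 5 + 9·6 = 59, valid modulo lcm(9, 14) = 126: x ≡ 59 (mod 126).
  Combine with x ≡ 2 (mod 15): gcd(126, 15) = 3; 2 - 59 = -57, which IS divisible by 3, so compatible.
    Write x = 59 + 126·t and substitute into x ≡ 2 (mod 15): 126·t ≡ 2 − 59 = -57 (mod 15).
    Divide the congruence (and modulus) by g = 3: 42·t ≡ -19 (mod 5).
    Reduce coefficients mod 5: 2·t ≡ 1 (mod 5).
    The inverse of 2 mod 5 is 3 (since 2·3 = 6 = 1·5 + 1), so t ≡ 3·1 = 3 ≡ 3 (mod 5).
    Then x = 59 + 126·3 = 437, valid modulo lcm(126, 15) = 630: x ≡ 437 (mod 630).
Verify: 437 mod 9 = 5, 437 mod 14 = 3, 437 mod 15 = 2.

x ≡ 437 (mod 630).


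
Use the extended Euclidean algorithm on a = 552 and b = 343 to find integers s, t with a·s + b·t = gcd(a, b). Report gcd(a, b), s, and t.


Euclidean algorithm on (552, 343) — divide until remainder is 0:
  552 = 1 · 343 + 209
  343 = 1 · 209 + 134
  209 = 1 · 134 + 75
  134 = 1 · 75 + 59
  75 = 1 · 59 + 16
  59 = 3 · 16 + 11
  16 = 1 · 11 + 5
  11 = 2 · 5 + 1
  5 = 5 · 1 + 0
gcd(552, 343) = 1.
Track Bezout coefficients alongside the remainders: start with r₀ = 552 = a·1 + b·0 (s = 1, t = 0) and r₁ = 343 = a·0 + b·1 (s = 0, t = 1); each new remainder r_{k+1} = r_{k-1} − q_k·r_k inherits s_{k+1} = s_{k-1} − q_k·s_k, t_{k+1} = t_{k-1} − q_k·t_k, so r_k = a·s_k + b·t_k at every step:
  q = 1: r = 209, s = 1 − 1·0 = 1, t = 0 − 1·1 = -1  (check: 552·1 + 343·(-1) = 209)
  q = 1: r = 134, s = 0 − 1·1 = -1, t = 1 − 1·(-1) = 2  (check: 552·(-1) + 343·2 = 134)
  q = 1: r = 75, s = 1 − 1·(-1) = 2, t = -1 − 1·2 = -3  (check: 552·2 + 343·(-3) = 75)
  q = 1: r = 59, s = -1 − 1·2 = -3, t = 2 − 1·(-3) = 5  (check: 552·(-3) + 343·5 = 59)
  q = 1: r = 16, s = 2 − 1·(-3) = 5, t = -3 − 1·5 = -8  (check: 552·5 + 343·(-8) = 16)
  q = 3: r = 11, s = -3 − 3·5 = -18, t = 5 − 3·(-8) = 29  (check: 552·(-18) + 343·29 = 11)
  q = 1: r = 5, s = 5 − 1·(-18) = 23, t = -8 − 1·29 = -37  (check: 552·23 + 343·(-37) = 5)
  q = 2: r = 1, s = -18 − 2·23 = -64, t = 29 − 2·(-37) = 103  (check: 552·(-64) + 343·103 = 1)
The row with r = 1 (the gcd) gives the Bezout coefficients s = -64, t = 103.
Result: 552 · (-64) + 343 · (103) = 1.

gcd(552, 343) = 1; s = -64, t = 103 (check: 552·(-64) + 343·103 = 1).


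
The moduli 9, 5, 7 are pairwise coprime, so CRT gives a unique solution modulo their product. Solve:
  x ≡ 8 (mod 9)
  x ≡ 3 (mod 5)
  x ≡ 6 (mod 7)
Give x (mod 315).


Moduli 9, 5, 7 are pairwise coprime; by CRT there is a unique solution modulo M = 9 · 5 · 7 = 315.
Solve pairwise, accumulating the modulus:
  Start with x ≡ 8 (mod 9).
  Combine with x ≡ 3 (mod 5): since gcd(9, 5) = 1, we get a unique residue mod 45.
    Write x = 8 + 9·t and substitute into x ≡ 3 (mod 5): 9·t ≡ 3 − 8 = -5 (mod 5).
    Reduce coefficients mod 5: 4·t ≡ 0 (mod 5).
    The inverse of 4 mod 5 is 4 (since 4·4 = 16 = 3·5 + 1), so t ≡ 4·0 = 0 ≡ 0 (mod 5).
    Then x = 8 + 9·0 = 8, valid modulo lcm(9, 5) = 45: x ≡ 8 (mod 45).
  Combine with x ≡ 6 (mod 7): since gcd(45, 7) = 1, we get a unique residue mod 315.
    Write x = 8 + 45·t and substitute into x ≡ 6 (mod 7): 45·t ≡ 6 − 8 = -2 (mod 7).
    Reduce coefficients mod 7: 3·t ≡ 5 (mod 7).
    The inverse of 3 mod 7 is 5 (since 3·5 = 15 = 2·7 + 1), so t ≡ 5·5 = 25 ≡ 4 (mod 7).
    Then x = 8 + 45·4 = 188, valid modulo lcm(45, 7) = 315: x ≡ 188 (mod 315).
Verify: 188 mod 9 = 8 ✓, 188 mod 5 = 3 ✓, 188 mod 7 = 6 ✓.

x ≡ 188 (mod 315).


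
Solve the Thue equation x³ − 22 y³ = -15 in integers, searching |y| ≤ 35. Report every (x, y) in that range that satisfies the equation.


The equation is x³ - 22y³ = -15. For fixed y, x³ = 22·y³ − 15, so a solution requires the RHS to be a perfect cube.
Strategy: iterate y from -35 to 35, compute RHS = 22·y³ − 15, and check whether it is a (positive or negative) perfect cube.
Check small values of y:
  y = 0: RHS = -15 is not a perfect cube.
  y = 1: RHS = 7 is not a perfect cube.
  y = -1: RHS = -37 is not a perfect cube.
  y = 2: RHS = 161 is not a perfect cube.
  y = -2: RHS = -191 is not a perfect cube.
  y = 3: RHS = 579 is not a perfect cube.
  y = -3: RHS = -609 is not a perfect cube.
Continuing the search up to |y| = 35 finds no solutions either.
No (x, y) in the scanned range satisfies the equation.

No integer solutions with |y| ≤ 35.


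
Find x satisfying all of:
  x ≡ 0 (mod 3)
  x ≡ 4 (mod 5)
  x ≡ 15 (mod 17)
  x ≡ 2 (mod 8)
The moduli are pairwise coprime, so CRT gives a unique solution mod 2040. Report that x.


Product of moduli M = 3 · 5 · 17 · 8 = 2040.
Merge one congruence at a time:
  Start: x ≡ 0 (mod 3).
  Combine with x ≡ 4 (mod 5); new modulus lcm = 15.
    Write x = 0 + 3·t and substitute into x ≡ 4 (mod 5): 3·t ≡ 4 − 0 = 4 (mod 5).
    The inverse of 3 mod 5 is 2 (since 3·2 = 6 = 1·5 + 1), so t ≡ 2·4 = 8 ≡ 3 (mod 5).
    Then x = 0 + 3·3 = 9, valid modulo lcm(3, 5) = 15: x ≡ 9 (mod 15).
  Combine with x ≡ 15 (mod 17); new modulus lcm = 255.
    Write x = 9 + 15·t and substitute into x ≡ 15 (mod 17): 15·t ≡ 15 − 9 = 6 (mod 17).
    The inverse of 15 mod 17 is 8 (since 15·8 = 120 = 7·17 + 1), so t ≡ 8·6 = 48 ≡ 14 (mod 17).
    Then x = 9 + 15·14 = 219, valid modulo lcm(15, 17) = 255: x ≡ 219 (mod 255).
  Combine with x ≡ 2 (mod 8); new modulus lcm = 2040.
    Write x = 219 + 255·t and substitute into x ≡ 2 (mod 8): 255·t ≡ 2 − 219 = -217 (mod 8).
    Reduce coefficients mod 8: 7·t ≡ 7 (mod 8).
    The inverse of 7 mod 8 is 7 (since 7·7 = 49 = 6·8 + 1), so t ≡ 7·7 = 49 ≡ 1 (mod 8).
    Then x = 219 + 255·1 = 474, valid modulo lcm(255, 8) = 2040: x ≡ 474 (mod 2040).
Verify against each original: 474 mod 3 = 0, 474 mod 5 = 4, 474 mod 17 = 15, 474 mod 8 = 2.

x ≡ 474 (mod 2040).


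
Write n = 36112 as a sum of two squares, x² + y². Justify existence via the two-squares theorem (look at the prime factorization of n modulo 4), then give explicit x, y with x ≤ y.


Step 1: Factor n = 36112 = 2^4 · 37 · 61.
Step 2: Check the mod-4 condition on each prime factor: 2 = 2 (special); 37 ≡ 1 (mod 4), exponent 1; 61 ≡ 1 (mod 4), exponent 1.
All primes ≡ 3 (mod 4) appear to even exponent (or don't appear), so by the two-squares theorem n IS expressible as a sum of two squares.
Step 3: Build a representation. Group n = k² · m with k = 4 and m = 37 · 61 = 2257 (a product of primes ≡ 1 (mod 4)); a representation of m scales to one of n via (k·x)² + (k·y)² = k²(x² + y²). Each prime p ≡ 1 (mod 4) is itself a sum of two squares; find a² by testing p − a² for a perfect square:
  37: 37 − 1² = 36 = 6² ⇒ 37 = 1² + 6².
  61: 61 − 1² = 60, 61 − 2² = 57, 61 − 3² = 52, 61 − 4² = 45, 61 − 5² = 36 = 6² ⇒ 61 = 5² + 6².
  Combine using the Brahmagupta–Fibonacci identity (a² + b²)(c² + d²) = (ac − bd)² + (ad + bc)² = (ac + bd)² + (ad − bc)²:
  37 · 61 = 2257: from (1² + 6²)(5² + 6²), take (1·5 − 6·6, 1·6 + 6·5) = (5 − 36, 6 + 30) = (-31, 36); dropping signs (only squares matter) gives (31, 36); check 31² + 36² = 961 + 1296 = 2257 ✓.
  Scale by k = 4: (4·31, 4·36) = (124, 144).
Step 4: Order so x ≤ y and verify: 124² + 144² = 15376 + 20736 = 36112 = n. ✓

n = 36112 = 124² + 144² (one valid representation with x ≤ y).


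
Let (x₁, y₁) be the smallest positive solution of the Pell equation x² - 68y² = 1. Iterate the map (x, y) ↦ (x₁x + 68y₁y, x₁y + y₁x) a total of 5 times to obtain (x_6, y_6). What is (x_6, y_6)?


Step 1: Find the fundamental solution (x₁, y₁) of x² - 68y² = 1.
  Expand √68 as a continued fraction. a₀ = ⌊√68⌋ = 8; iterate m_{k+1} = d_k·a_k − m_k, d_{k+1} = (68 − m_{k+1}²)/d_k, a_{k+1} = ⌊(a₀ + m_{k+1})/d_{k+1}⌋ (starting m₀ = 0, d₀ = 1), with convergents p_k = a_k·p_{k-1} + p_{k-2}, q_k = a_k·q_{k-1} + q_{k-2} (p₋₁ = 1, q₋₁ = 0):
  k = 0: a₀ = 8; p₀/q₀ = 8/1; p₀² − 68·q₀² = 64 − 68 = -4.
  k = 1: m = 8, d = 4, a = ⌊(8 + 8)/4⌋ = 4; p/q = (4·8 + 1)/(4·1 + 0) = 33/4; p² − 68·q² = 1089 − 1088 = 1.
  The first convergent with p² − 68·q² = 1 gives the fundamental solution (x₁, y₁) = (33, 4).
Step 2: Apply the recurrence (x_{n+1}, y_{n+1}) = (x₁x_n + 68y₁y_n, x₁y_n + y₁x_n) repeatedly.
  From (x_1, y_1) = (33, 4): x_2 = 33·33 + 68·4·4 = 2177; y_2 = 33·4 + 4·33 = 264.
  From (x_2, y_2) = (2177, 264): x_3 = 33·2177 + 68·4·264 = 143649; y_3 = 33·264 + 4·2177 = 17420.
  From (x_3, y_3) = (143649, 17420): x_4 = 33·143649 + 68·4·17420 = 9478657; y_4 = 33·17420 + 4·143649 = 1149456.
  From (x_4, y_4) = (9478657, 1149456): x_5 = 33·9478657 + 68·4·1149456 = 625447713; y_5 = 33·1149456 + 4·9478657 = 75846676.
  From (x_5, y_5) = (625447713, 75846676): x_6 = 33·625447713 + 68·4·75846676 = 41270070401; y_6 = 33·75846676 + 4·625447713 = 5004731160.
Step 3: Verify x_6² - 68·y_6² = 1703218710903496300801 - 1703218710903496300800 = 1 (should be 1). ✓

(x_1, y_1) = (33, 4); (x_6, y_6) = (41270070401, 5004731160).


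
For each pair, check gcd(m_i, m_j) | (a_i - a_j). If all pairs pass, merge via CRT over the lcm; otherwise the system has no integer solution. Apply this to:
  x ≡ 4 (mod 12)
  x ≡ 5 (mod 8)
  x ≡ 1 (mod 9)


Moduli 12, 8, 9 are not pairwise coprime, so CRT works modulo lcm(m_i) when all pairwise compatibility conditions hold.
Pairwise compatibility: gcd(m_i, m_j) must divide a_i - a_j for every pair.
Merge one congruence at a time:
  Start: x ≡ 4 (mod 12).
  Combine with x ≡ 5 (mod 8): gcd(12, 8) = 4, and 5 - 4 = 1 is NOT divisible by 4.
    ⇒ system is inconsistent (no integer solution).

No solution (the system is inconsistent).


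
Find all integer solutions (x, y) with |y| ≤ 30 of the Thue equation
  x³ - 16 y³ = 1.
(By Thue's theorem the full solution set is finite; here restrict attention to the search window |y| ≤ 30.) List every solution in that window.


The equation is x³ - 16y³ = 1. For fixed y, x³ = 16·y³ + 1, so a solution requires the RHS to be a perfect cube.
Strategy: iterate y from -30 to 30, compute RHS = 16·y³ + 1, and check whether it is a (positive or negative) perfect cube.
Check small values of y:
  y = 0: RHS = 1 = (1)³ ⇒ x = 1 works.
  y = 1: RHS = 17 is not a perfect cube.
  y = -1: RHS = -15 is not a perfect cube.
  y = 2: RHS = 129 is not a perfect cube.
  y = -2: RHS = -127 is not a perfect cube.
  y = 3: RHS = 433 is not a perfect cube.
  y = -3: RHS = -431 is not a perfect cube.
Continuing the search up to |y| = 30 finds no further solutions beyond those listed.
Collected solutions: (1, 0).

Solutions (with |y| ≤ 30): (1, 0).


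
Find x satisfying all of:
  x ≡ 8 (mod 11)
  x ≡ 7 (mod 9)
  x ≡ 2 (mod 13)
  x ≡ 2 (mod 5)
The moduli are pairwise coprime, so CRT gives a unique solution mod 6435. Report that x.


Product of moduli M = 11 · 9 · 13 · 5 = 6435.
Merge one congruence at a time:
  Start: x ≡ 8 (mod 11).
  Combine with x ≡ 7 (mod 9); new modulus lcm = 99.
    Write x = 8 + 11·t and substitute into x ≡ 7 (mod 9): 11·t ≡ 7 − 8 = -1 (mod 9).
    Reduce coefficients mod 9: 2·t ≡ 8 (mod 9).
    The inverse of 2 mod 9 is 5 (since 2·5 = 10 = 1·9 + 1), so t ≡ 5·8 = 40 ≡ 4 (mod 9).
    Then x = 8 + 11·4 = 52, valid modulo lcm(11, 9) = 99: x ≡ 52 (mod 99).
  Combine with x ≡ 2 (mod 13); new modulus lcm = 1287.
    Write x = 52 + 99·t and substitute into x ≡ 2 (mod 13): 99·t ≡ 2 − 52 = -50 (mod 13).
    Reduce coefficients mod 13: 8·t ≡ 2 (mod 13).
    The inverse of 8 mod 13 is 5 (since 8·5 = 40 = 3·13 + 1), so t ≡ 5·2 = 10 ≡ 10 (mod 13).
    Then x = 52 + 99·10 = 1042, valid modulo lcm(99, 13) = 1287: x ≡ 1042 (mod 1287).
  Combine with x ≡ 2 (mod 5); new modulus lcm = 6435.
    Write x = 1042 + 1287·t and substitute into x ≡ 2 (mod 5): 1287·t ≡ 2 − 1042 = -1040 (mod 5).
    Reduce coefficients mod 5: 2·t ≡ 0 (mod 5).
    The inverse of 2 mod 5 is 3 (since 2·3 = 6 = 1·5 + 1), so t ≡ 3·0 = 0 ≡ 0 (mod 5).
    Then x = 1042 + 1287·0 = 1042, valid modulo lcm(1287, 5) = 6435: x ≡ 1042 (mod 6435).
Verify against each original: 1042 mod 11 = 8, 1042 mod 9 = 7, 1042 mod 13 = 2, 1042 mod 5 = 2.

x ≡ 1042 (mod 6435).
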